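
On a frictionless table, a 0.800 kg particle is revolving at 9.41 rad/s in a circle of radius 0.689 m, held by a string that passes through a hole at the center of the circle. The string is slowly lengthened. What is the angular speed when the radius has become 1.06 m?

ω₂ ≈ 3.98 rad/s

No torque about the axis ⇒ m r₁² ω₁ = m r₂² ω₂.
ω₂ = ω₁ (r₁/r₂)² = (9.41)(0.689/1.06)² = 3.976 rad/s.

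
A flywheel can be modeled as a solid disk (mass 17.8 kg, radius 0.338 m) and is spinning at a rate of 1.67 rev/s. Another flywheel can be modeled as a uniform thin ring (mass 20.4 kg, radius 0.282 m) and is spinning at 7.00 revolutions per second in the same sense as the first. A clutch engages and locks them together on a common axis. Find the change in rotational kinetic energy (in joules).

The coupling torques are internal; angular momentum about the shared axis is conserved.
Moments of inertia: I_A = ½(17.8)(0.338)² = 1.017 kg·m²; I_B = (20.4)(0.282)² = 1.622 kg·m².
Taking A's sense as positive: L = (1.017)(1.67) + (1.622)(7.00) = 13.05 kg·m²·rev/s.
Combined I = 1.017 + 1.622 = 2.639 kg·m².
ω_f = L / I = 13.05 / 2.639 = 4.946 rev/s.
KE_i = ½ΣIω² = 1625 J; KE_f = ½(2.639)(31.08)² = 1275 J.

ΔKE ≈ -350 J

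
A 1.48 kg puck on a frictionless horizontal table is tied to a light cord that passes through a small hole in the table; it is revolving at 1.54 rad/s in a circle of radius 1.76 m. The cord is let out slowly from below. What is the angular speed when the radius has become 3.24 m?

No torque about the axis ⇒ m r₁² ω₁ = m r₂² ω₂.
ω₂ = ω₁ (r₁/r₂)² = (1.54)(1.76/3.24)² = 0.4544 rad/s.

ω₂ ≈ 0.454 rad/s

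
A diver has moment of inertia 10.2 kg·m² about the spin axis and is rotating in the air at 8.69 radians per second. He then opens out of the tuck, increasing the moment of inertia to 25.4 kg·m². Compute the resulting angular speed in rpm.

No external torque acts about the spin axis, so angular momentum is conserved.
ω₂ = I₁ω₁ / I₂ = (10.20)(8.69 rad/s) / (25.40) = 3.490 rad/s = 33.32 rpm.

ω₂ ≈ 33.3 rpm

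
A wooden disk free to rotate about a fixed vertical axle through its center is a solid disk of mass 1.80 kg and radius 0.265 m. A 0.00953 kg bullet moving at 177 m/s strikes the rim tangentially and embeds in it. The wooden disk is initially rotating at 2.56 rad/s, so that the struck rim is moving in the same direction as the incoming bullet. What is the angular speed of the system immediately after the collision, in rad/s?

The axle reaction passes through the axle and exerts no torque about it; angular momentum about the axle is conserved through the impact.
I_p = ½(1.80)(0.265)² = 0.06320 kg·m². Taking the sense of the bullet's angular momentum as positive, L_{bullet} = m v R = (0.00953)(177)(0.265) = 0.4470 kg·m²/s.
L_i = +I_p ω_p + m v R = +(0.06320)(2.56) + 0.4470 = 0.6088 kg·m²/s.
After sticking, I_f = I_p + m R² = 0.06320 + (0.00953)(0.265)² = 0.06387 kg·m².
ω_f = L_i / I_f = 0.6088 / 0.06387 = 9.532 rad/s.

|ω_f| ≈ 9.53 rad/s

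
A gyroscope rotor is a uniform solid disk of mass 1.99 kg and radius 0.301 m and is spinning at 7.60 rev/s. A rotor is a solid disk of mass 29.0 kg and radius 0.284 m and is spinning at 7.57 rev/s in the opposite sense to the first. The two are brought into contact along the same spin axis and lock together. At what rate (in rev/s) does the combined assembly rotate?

|ω_f| ≈ 6.48 rev/s

The coupling torques are internal; angular momentum about the shared axis is conserved.
Moments of inertia: I_A = ½(1.99)(0.301)² = 0.09015 kg·m²; I_B = ½(29.0)(0.284)² = 1.170 kg·m².
Taking A's sense as positive: L = (0.09015)(7.60) − (1.170)(7.57) = -8.168 kg·m²·rev/s.
Combined I = 0.09015 + 1.170 = 1.260 kg·m².
ω_f = L / I = -8.168 / 1.260 = -6.484 rev/s.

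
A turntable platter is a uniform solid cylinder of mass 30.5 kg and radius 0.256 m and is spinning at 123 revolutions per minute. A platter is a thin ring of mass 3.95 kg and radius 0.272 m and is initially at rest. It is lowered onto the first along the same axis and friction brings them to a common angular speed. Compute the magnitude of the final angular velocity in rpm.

No external torque acts about the common axis, so total angular momentum is conserved.
Moments of inertia: I_A = ½(30.5)(0.256)² = 0.9994 kg·m²; I_B = (3.95)(0.272)² = 0.2922 kg·m².
Taking A's sense as positive: L = (0.9994)(123) = 122.9 kg·m²·rpm.
Combined I = 0.9994 + 0.2922 = 1.292 kg·m².
ω_f = L / I = 122.9 / 1.292 = 95.17 rpm.

|ω_f| ≈ 95.2 rpm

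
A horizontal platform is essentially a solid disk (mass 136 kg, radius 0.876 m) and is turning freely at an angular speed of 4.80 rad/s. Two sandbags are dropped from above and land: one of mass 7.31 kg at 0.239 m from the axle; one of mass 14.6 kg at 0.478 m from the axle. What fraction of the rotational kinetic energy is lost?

fraction ≈ 0.0671

The added mass arrives with no angular momentum about the axle, and any external torque about the axle is negligible, so the system's angular momentum is conserved.
I_p = ½(136)(0.876)² = 52.18 kg·m².
Added inertia Σmr² = (7.31)(0.239)² + (14.6)(0.478)² = 3.753 kg·m²; I_f = 52.18 + 3.753 = 55.93 kg·m².
ω_f = I_p ω_i / I_f = (52.18)(4.80) / 55.93 = 4.478 rad/s.
KE_i = ½(52.18)(4.800 rad/s)² = 601.1 J; KE_f = ½(55.93)(4.478)² = 560.8 J.
Fraction lost = 0.06710.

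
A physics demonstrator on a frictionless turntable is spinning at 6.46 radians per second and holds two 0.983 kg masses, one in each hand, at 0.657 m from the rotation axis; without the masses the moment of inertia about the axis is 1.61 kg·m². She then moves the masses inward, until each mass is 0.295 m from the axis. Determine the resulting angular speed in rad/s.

ω₂ ≈ 8.92 rad/s

With no external torque about the axis, L is conserved: I₁ω₁ = I₂ω₂.
I₁ = 1.61 + 2(0.983)(0.657)² = 2.459 kg·m²; I₂ = 1.61 + 2(0.983)(0.295)² = 1.781 kg·m².
ω₂ = I₁ω₁ / I₂ = (2.459)(6.46 rad/s) / (1.781) = 8.917 rad/s.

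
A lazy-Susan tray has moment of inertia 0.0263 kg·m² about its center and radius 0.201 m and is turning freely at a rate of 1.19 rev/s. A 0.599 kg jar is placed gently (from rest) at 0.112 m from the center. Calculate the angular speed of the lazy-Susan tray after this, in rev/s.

No external torque acts about the center; L_before = L_after.
Added inertia Σmr² = (0.599)(0.112)² = 0.007514 kg·m²; I_f = 0.02630 + 0.007514 = 0.03381 kg·m².
ω_f = I_p ω_i / I_f = (0.02630)(1.19) / 0.03381 = 0.9256 rev/s.

ω_f ≈ 0.926 rev/s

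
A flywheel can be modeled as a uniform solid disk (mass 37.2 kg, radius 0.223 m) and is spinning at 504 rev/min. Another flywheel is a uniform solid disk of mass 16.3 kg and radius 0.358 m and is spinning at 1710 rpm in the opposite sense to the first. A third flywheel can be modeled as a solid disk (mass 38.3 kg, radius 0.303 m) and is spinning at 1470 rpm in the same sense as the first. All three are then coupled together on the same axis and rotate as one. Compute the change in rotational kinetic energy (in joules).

No external torque acts about the common axis, so total angular momentum is conserved.
Moments of inertia: I_A = ½(37.2)(0.223)² = 0.9250 kg·m²; I_B = ½(16.3)(0.358)² = 1.045 kg·m²; I_C = ½(38.3)(0.303)² = 1.758 kg·m².
Taking A's sense as positive: L = (0.9250)(504) − (1.045)(1710) + (1.758)(1470) = 1264 kg·m²·rpm.
Combined I = 0.9250 + 1.045 + 1.758 = 3.728 kg·m².
ω_f = L / I = 1264 / 3.728 = 339.2 rpm.
KE_i = ½ΣIω² = 38870 J; KE_f = ½(3.728)(35.52)² = 2352 J.

ΔKE ≈ -36500 J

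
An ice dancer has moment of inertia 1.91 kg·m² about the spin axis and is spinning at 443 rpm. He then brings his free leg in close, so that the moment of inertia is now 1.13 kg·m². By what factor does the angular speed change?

ω₂/ω₁ ≈ 1.69

With no external torque about the axis, L is conserved: I₁ω₁ = I₂ω₂.
ω₂/ω₁ = I₁/I₂ = 1.910 / 1.130 = 1.690.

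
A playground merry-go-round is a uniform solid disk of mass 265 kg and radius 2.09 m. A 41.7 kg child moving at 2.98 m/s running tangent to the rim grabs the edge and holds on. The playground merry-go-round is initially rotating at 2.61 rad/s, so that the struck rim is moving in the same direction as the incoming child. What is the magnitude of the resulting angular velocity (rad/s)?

The axle reaction passes through the axle and exerts no torque about it; angular momentum about the axle is conserved through the impact.
I_p = ½(265)(2.09)² = 578.8 kg·m². Taking the sense of the child's angular momentum as positive, L_{child} = m v R = (41.7)(2.98)(2.09) = 259.7 kg·m²/s.
L_i = +I_p ω_p + m v R = +(578.8)(2.61) + 259.7 = 1770 kg·m²/s.
After sticking, I_f = I_p + m R² = 578.8 + (41.7)(2.09)² = 760.9 kg·m².
ω_f = L_i / I_f = 1770 / 760.9 = 2.327 rad/s.

|ω_f| ≈ 2.33 rad/s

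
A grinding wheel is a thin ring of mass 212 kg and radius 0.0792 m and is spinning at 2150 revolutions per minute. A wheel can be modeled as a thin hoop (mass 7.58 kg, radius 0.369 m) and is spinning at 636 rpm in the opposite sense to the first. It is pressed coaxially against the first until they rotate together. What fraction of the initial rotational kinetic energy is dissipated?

fraction ≈ 0.687

No external torque acts about the common axis, so total angular momentum is conserved.
Moments of inertia: I_A = (212)(0.0792)² = 1.330 kg·m²; I_B = (7.58)(0.369)² = 1.032 kg·m².
Taking A's sense as positive: L = (1.330)(2150) − (1.032)(636) = 2203 kg·m²·rpm.
Combined I = 1.330 + 1.032 = 2.362 kg·m².
ω_f = L / I = 2203 / 2.362 = 932.6 rpm.
KE_i = ½ΣIω² = 35990 J; KE_f = ½(2.362)(97.66)² = 11260 J.
Fraction dissipated = (KE_i − KE_f)/KE_i = 0.6871.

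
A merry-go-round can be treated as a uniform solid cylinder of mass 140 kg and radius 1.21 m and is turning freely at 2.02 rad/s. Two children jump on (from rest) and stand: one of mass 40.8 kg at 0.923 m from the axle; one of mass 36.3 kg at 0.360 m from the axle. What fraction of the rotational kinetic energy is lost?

fraction ≈ 0.278

No external torque acts about the axle; L_before = L_after.
I_p = ½(140)(1.21)² = 102.5 kg·m².
Added inertia Σmr² = (40.8)(0.923)² + (36.3)(0.360)² = 39.46 kg·m²; I_f = 102.5 + 39.46 = 142.0 kg·m².
ω_f = I_p ω_i / I_f = (102.5)(2.02) / 142.0 = 1.458 rad/s.
KE_i = ½(102.5)(2.020 rad/s)² = 209.1 J; KE_f = ½(142.0)(1.458)² = 151.0 J.
Fraction lost = 0.2780.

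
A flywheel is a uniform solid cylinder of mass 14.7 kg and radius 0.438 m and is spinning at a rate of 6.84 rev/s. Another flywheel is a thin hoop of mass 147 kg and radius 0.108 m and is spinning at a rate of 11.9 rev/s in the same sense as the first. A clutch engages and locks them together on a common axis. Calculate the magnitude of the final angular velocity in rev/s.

No external torque acts about the common axis, so total angular momentum is conserved.
Moments of inertia: I_A = ½(14.7)(0.438)² = 1.410 kg·m²; I_B = (147)(0.108)² = 1.715 kg·m².
Taking A's sense as positive: L = (1.410)(6.84) + (1.715)(11.9) = 30.05 kg·m²·rev/s.
Combined I = 1.410 + 1.715 = 3.125 kg·m².
ω_f = L / I = 30.05 / 3.125 = 9.617 rev/s.

|ω_f| ≈ 9.62 rev/s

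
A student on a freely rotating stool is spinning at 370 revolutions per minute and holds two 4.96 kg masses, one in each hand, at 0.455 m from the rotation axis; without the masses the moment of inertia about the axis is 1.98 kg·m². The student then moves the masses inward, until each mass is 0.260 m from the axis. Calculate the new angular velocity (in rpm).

ω₂ ≈ 563 rpm

No external torque acts about the spin axis, so angular momentum is conserved.
I₁ = 1.98 + 2(4.96)(0.455)² = 4.034 kg·m²; I₂ = 1.98 + 2(4.96)(0.260)² = 2.651 kg·m².
ω₂ = I₁ω₁ / I₂ = (4.034)(370 rpm) / (2.651) = 563.1 rpm.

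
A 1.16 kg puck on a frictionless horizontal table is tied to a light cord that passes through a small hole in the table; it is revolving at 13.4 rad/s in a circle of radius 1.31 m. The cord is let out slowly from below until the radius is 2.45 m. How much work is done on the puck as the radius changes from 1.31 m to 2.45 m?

W ≈ -128 J

No torque about the axis ⇒ m r₁² ω₁ = m r₂² ω₂.
ω₂ = ω₁ (r₁/r₂)² = (13.4)(1.31/2.45)² = 3.831 rad/s.
W = ΔKE = ½m(v₂² − v₁²) = -127.6 J.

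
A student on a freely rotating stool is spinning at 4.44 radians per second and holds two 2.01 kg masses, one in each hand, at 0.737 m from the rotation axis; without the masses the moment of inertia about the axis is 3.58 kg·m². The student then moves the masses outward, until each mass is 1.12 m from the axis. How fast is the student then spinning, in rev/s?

Angular momentum about the spin axis is conserved since the torque about it is zero.
I₁ = 3.58 + 2(2.01)(0.737)² = 5.764 kg·m²; I₂ = 3.58 + 2(2.01)(1.12)² = 8.623 kg·m².
ω₂ = I₁ω₁ / I₂ = (5.764)(4.44 rad/s) / (8.623) = 2.968 rad/s = 0.4723 rev/s.

ω₂ ≈ 0.472 rev/s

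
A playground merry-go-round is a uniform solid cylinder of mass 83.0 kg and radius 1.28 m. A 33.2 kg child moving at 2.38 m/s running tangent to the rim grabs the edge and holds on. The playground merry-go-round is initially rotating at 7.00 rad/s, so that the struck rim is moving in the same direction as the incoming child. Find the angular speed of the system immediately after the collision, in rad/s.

About the axle the impulsive forces during the collision are internal, so angular momentum about that axis is conserved.
I_p = ½(83.0)(1.28)² = 67.99 kg·m². Taking the sense of the child's angular momentum as positive, L_{child} = m v R = (33.2)(2.38)(1.28) = 101.1 kg·m²/s.
L_i = +I_p ω_p + m v R = +(67.99)(7.00) + 101.1 = 577.1 kg·m²/s.
After sticking, I_f = I_p + m R² = 67.99 + (33.2)(1.28)² = 122.4 kg·m².
ω_f = L_i / I_f = 577.1 / 122.4 = 4.715 rad/s.

|ω_f| ≈ 4.72 rad/s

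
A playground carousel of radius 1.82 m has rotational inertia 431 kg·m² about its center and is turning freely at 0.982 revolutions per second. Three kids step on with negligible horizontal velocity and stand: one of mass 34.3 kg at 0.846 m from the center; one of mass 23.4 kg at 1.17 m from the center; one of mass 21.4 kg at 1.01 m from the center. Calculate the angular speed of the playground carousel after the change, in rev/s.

ω_f ≈ 0.831 rev/s

No external torque acts about the center; L_before = L_after.
Added inertia Σmr² = (34.3)(0.846)² + (23.4)(1.17)² + (21.4)(1.01)² = 78.41 kg·m²; I_f = 431.0 + 78.41 = 509.4 kg·m².
ω_f = I_p ω_i / I_f = (431.0)(0.982) / 509.4 = 0.8308 rev/s.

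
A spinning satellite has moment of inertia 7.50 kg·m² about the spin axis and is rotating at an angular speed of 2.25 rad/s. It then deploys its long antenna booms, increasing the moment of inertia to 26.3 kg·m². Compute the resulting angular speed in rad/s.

With no external torque about the axis, L is conserved: I₁ω₁ = I₂ω₂.
ω₂ = I₁ω₁ / I₂ = (7.500)(2.25 rad/s) / (26.30) = 0.6416 rad/s.

ω₂ ≈ 0.642 rad/s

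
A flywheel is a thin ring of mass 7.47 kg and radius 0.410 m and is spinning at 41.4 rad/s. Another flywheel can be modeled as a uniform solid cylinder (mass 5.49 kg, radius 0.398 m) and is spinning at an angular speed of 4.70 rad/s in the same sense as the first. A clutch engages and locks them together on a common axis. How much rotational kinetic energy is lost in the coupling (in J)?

ΔKE lost ≈ 218 J

The coupling torques are internal; angular momentum about the shared axis is conserved.
Moments of inertia: I_A = (7.47)(0.410)² = 1.256 kg·m²; I_B = ½(5.49)(0.398)² = 0.4348 kg·m².
Taking A's sense as positive: L = (1.256)(41.4) + (0.4348)(4.70) = 54.03 kg·m²·rad/s.
Combined I = 1.256 + 0.4348 = 1.691 kg·m².
ω_f = L / I = 54.03 / 1.691 = 31.96 rad/s.
KE_i = ½ΣIω² = 1081 J; KE_f = ½(1.691)(31.96)² = 863.4 J.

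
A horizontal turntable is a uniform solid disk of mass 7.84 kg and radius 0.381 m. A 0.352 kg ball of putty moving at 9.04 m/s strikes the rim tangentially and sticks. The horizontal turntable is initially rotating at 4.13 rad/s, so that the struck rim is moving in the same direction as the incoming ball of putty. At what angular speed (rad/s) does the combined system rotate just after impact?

|ω_f| ≈ 5.74 rad/s

The axle reaction passes through the axle and exerts no torque about it; angular momentum about the axle is conserved through the impact.
I_p = ½(7.84)(0.381)² = 0.5690 kg·m². Taking the sense of the ball of putty's angular momentum as positive, L_{ball} = m v R = (0.352)(9.04)(0.381) = 1.212 kg·m²/s.
L_i = +I_p ω_p + m v R = +(0.5690)(4.13) + 1.212 = 3.562 kg·m²/s.
After sticking, I_f = I_p + m R² = 0.5690 + (0.352)(0.381)² = 0.6201 kg·m².
ω_f = L_i / I_f = 3.562 / 0.6201 = 5.745 rad/s.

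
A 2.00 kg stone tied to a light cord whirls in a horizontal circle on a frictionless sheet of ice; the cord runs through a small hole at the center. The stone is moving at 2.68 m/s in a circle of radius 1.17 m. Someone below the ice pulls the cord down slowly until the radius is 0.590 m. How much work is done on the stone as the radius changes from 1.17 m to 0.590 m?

W ≈ 21.1 J

Central (radial) force ⇒ zero torque about the center ⇒ m v r is constant.
v₂ = v₁ r₁ / r₂ = (2.68)(1.17) / (0.590) = 5.315 m/s.
W = ΔKE = ½m(v₂² − v₁²) = 21.06 J.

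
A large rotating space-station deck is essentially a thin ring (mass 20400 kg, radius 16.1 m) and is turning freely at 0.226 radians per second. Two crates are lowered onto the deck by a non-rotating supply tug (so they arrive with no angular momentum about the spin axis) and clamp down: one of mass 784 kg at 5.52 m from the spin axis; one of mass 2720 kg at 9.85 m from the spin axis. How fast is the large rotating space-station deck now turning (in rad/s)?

ω_f ≈ 0.214 rad/s

No external torque acts about the spin axis; L_before = L_after.
I_p = (20400)(16.1)² = 5.288e+06 kg·m².
Added inertia Σmr² = (784)(5.52)² + (2720)(9.85)² = 2.878e+05 kg·m²; I_f = 5.288e+06 + 2.878e+05 = 5.576e+06 kg·m².
ω_f = I_p ω_i / I_f = (5.288e+06)(0.226) / 5.576e+06 = 0.2143 rad/s.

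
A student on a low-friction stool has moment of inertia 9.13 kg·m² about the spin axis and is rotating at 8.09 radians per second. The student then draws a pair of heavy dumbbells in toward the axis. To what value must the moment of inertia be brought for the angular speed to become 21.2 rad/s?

Angular momentum about the spin axis is conserved since the torque about it is zero.
I₂ = I₁ω₁ / ω₂ = (9.13)(8.09) / (21.2) = 3.484 kg·m².

I₂ ≈ 3.48 kg·m²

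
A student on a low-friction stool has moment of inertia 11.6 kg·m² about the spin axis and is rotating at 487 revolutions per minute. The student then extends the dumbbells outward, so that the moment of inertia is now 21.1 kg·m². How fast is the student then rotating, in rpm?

ω₂ ≈ 268 rpm

Angular momentum about the spin axis is conserved since the torque about it is zero.
ω₂ = I₁ω₁ / I₂ = (11.60)(487 rpm) / (21.10) = 267.7 rpm.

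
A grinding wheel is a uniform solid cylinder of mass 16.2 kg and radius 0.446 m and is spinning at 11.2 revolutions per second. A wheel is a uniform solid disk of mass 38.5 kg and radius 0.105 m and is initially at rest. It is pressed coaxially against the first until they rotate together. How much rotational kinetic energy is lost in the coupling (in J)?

ΔKE lost ≈ 464 J

The coupling torques are internal; angular momentum about the shared axis is conserved.
Moments of inertia: I_A = ½(16.2)(0.446)² = 1.611 kg·m²; I_B = ½(38.5)(0.105)² = 0.2122 kg·m².
Taking A's sense as positive: L = (1.611)(11.2) = 18.05 kg·m²·rev/s.
Combined I = 1.611 + 0.2122 = 1.823 kg·m².
ω_f = L / I = 18.05 / 1.823 = 9.896 rev/s.
KE_i = ½ΣIω² = 3990 J; KE_f = ½(1.823)(62.18)² = 3525 J.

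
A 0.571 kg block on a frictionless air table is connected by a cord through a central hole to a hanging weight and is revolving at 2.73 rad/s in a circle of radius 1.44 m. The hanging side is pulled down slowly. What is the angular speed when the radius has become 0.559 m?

ω₂ ≈ 18.1 rad/s

No torque about the axis ⇒ m r₁² ω₁ = m r₂² ω₂.
ω₂ = ω₁ (r₁/r₂)² = (2.73)(1.44/0.559)² = 18.12 rad/s.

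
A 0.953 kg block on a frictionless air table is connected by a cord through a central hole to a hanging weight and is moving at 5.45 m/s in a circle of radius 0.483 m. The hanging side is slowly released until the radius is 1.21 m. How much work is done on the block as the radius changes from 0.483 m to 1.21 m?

Central (radial) force ⇒ zero torque about the center ⇒ m v r is constant.
v₂ = v₁ r₁ / r₂ = (5.45)(0.483) / (1.21) = 2.175 m/s.
W = ΔKE = ½m(v₂² − v₁²) = -11.90 J.

W ≈ -11.9 J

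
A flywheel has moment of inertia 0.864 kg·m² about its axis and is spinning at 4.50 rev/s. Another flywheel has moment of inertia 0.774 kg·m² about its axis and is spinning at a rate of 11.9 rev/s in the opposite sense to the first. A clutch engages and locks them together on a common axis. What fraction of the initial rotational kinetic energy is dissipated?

fraction ≈ 0.864

No external torque acts about the common axis, so total angular momentum is conserved.
Taking A's sense as positive: L = (0.8640)(4.50) − (0.7740)(11.9) = -5.323 kg·m²·rev/s.
Combined I = 0.8640 + 0.7740 = 1.638 kg·m².
ω_f = L / I = -5.323 / 1.638 = -3.249 rev/s.
KE_i = ½ΣIω² = 2509 J; KE_f = ½(1.638)(20.42)² = 341.4 J.
Fraction dissipated = (KE_i − KE_f)/KE_i = 0.8639.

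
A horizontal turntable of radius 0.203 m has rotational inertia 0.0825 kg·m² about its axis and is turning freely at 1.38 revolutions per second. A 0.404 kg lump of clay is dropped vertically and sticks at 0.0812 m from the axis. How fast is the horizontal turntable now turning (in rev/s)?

The added mass arrives with no angular momentum about the axis, and any external torque about the axis is negligible, so the system's angular momentum is conserved.
Added inertia Σmr² = (0.404)(0.0812)² = 0.002664 kg·m²; I_f = 0.08250 + 0.002664 = 0.08516 kg·m².
ω_f = I_p ω_i / I_f = (0.08250)(1.38) / 0.08516 = 1.337 rev/s.

ω_f ≈ 1.34 rev/s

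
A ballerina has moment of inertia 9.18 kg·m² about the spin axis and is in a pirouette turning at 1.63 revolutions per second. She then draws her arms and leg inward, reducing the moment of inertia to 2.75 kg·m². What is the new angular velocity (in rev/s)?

ω₂ ≈ 5.44 rev/s

No external torque acts about the spin axis, so angular momentum is conserved.
ω₂ = I₁ω₁ / I₂ = (9.180)(1.63 rev/s) / (2.750) = 5.441 rev/s.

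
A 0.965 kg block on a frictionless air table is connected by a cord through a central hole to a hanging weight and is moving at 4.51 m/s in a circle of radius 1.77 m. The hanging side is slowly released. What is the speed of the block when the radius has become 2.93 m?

Central (radial) force ⇒ zero torque about the center ⇒ m v r is constant.
v₂ = v₁ r₁ / r₂ = (4.51)(1.77) / (2.93) = 2.724 m/s.

v₂ ≈ 2.72 m/s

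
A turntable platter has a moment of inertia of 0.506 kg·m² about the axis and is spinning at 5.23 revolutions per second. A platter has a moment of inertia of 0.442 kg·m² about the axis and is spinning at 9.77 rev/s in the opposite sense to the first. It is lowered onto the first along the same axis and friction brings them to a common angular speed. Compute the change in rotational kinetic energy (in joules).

ΔKE ≈ -1050 J

No external torque acts about the common axis, so total angular momentum is conserved.
Taking A's sense as positive: L = (0.5060)(5.23) − (0.4420)(9.77) = -1.672 kg·m²·rev/s.
Combined I = 0.5060 + 0.4420 = 0.9480 kg·m².
ω_f = L / I = -1.672 / 0.9480 = -1.764 rev/s.
KE_i = ½ΣIω² = 1106 J; KE_f = ½(0.9480)(11.08)² = 58.21 J.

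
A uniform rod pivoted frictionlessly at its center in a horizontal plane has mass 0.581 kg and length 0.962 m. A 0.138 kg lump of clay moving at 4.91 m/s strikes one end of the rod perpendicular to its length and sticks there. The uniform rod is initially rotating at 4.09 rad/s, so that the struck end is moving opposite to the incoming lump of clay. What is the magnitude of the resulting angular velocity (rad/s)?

|ω_f| ≈ 1.86 rad/s

About the pivot the impulsive forces during the collision are internal, so angular momentum about that axis is conserved.
I_p = (1/12)(0.581)(0.962)² = 0.04481 kg·m². Taking the sense of the lump of clay's angular momentum as positive, L_{lump} = m v R = (0.138)(4.91)(0.962/2) = 0.3259 kg·m²/s.
L_i = −I_p ω_p + m v R = −(0.04481)(4.09) + 0.3259 = 0.1427 kg·m²/s.
After sticking, I_f = I_p + m R² = 0.04481 + (0.138)(0.962/2)² = 0.07673 kg·m².
ω_f = L_i / I_f = 0.1427 / 0.07673 = 1.859 rad/s.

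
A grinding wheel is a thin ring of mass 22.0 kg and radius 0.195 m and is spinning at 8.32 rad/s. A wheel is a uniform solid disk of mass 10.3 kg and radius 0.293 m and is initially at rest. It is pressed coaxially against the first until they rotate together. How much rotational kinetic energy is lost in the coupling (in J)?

ΔKE lost ≈ 10.0 J

No external torque acts about the common axis, so total angular momentum is conserved.
Moments of inertia: I_A = (22.0)(0.195)² = 0.8366 kg·m²; I_B = ½(10.3)(0.293)² = 0.4421 kg·m².
Taking A's sense as positive: L = (0.8366)(8.32) = 6.960 kg·m²·rad/s.
Combined I = 0.8366 + 0.4421 = 1.279 kg·m².
ω_f = L / I = 6.960 / 1.279 = 5.443 rad/s.
KE_i = ½ΣIω² = 28.95 J; KE_f = ½(1.279)(5.443)² = 18.94 J.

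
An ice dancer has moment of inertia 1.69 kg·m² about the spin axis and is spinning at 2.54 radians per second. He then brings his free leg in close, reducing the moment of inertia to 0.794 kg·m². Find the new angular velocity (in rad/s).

ω₂ ≈ 5.41 rad/s

No external torque acts about the spin axis, so angular momentum is conserved.
ω₂ = I₁ω₁ / I₂ = (1.690)(2.54 rad/s) / (0.7940) = 5.406 rad/s.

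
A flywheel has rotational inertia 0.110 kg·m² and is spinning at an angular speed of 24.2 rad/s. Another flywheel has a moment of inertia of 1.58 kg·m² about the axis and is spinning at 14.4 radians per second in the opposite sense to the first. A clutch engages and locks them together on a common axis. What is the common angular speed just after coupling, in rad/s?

|ω_f| ≈ 11.9 rad/s

The coupling torques are internal; angular momentum about the shared axis is conserved.
Taking A's sense as positive: L = (0.1100)(24.2) − (1.580)(14.4) = -20.09 kg·m²·rad/s.
Combined I = 0.1100 + 1.580 = 1.690 kg·m².
ω_f = L / I = -20.09 / 1.690 = -11.89 rad/s.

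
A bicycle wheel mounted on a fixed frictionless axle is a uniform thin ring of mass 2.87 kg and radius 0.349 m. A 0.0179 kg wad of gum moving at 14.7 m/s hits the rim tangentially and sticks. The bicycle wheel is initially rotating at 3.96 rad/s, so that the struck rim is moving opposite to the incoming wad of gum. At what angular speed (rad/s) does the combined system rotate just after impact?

|ω_f| ≈ 3.67 rad/s

The axle reaction passes through the axle and exerts no torque about it; angular momentum about the axle is conserved through the impact.
I_p = (2.87)(0.349)² = 0.3496 kg·m². Taking the sense of the wad of gum's angular momentum as positive, L_{wad} = m v R = (0.0179)(14.7)(0.349) = 0.09183 kg·m²/s.
L_i = −I_p ω_p + m v R = −(0.3496)(3.96) + 0.09183 = -1.292 kg·m²/s.
After sticking, I_f = I_p + m R² = 0.3496 + (0.0179)(0.349)² = 0.3517 kg·m².
ω_f = L_i / I_f = -1.292 / 0.3517 = -3.674 rad/s.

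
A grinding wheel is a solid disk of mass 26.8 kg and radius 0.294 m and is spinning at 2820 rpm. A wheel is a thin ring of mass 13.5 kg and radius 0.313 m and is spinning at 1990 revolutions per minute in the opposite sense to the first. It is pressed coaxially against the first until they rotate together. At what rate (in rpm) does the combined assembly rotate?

|ω_f| ≈ 256 rpm

No external torque acts about the common axis, so total angular momentum is conserved.
Moments of inertia: I_A = ½(26.8)(0.294)² = 1.158 kg·m²; I_B = (13.5)(0.313)² = 1.323 kg·m².
Taking A's sense as positive: L = (1.158)(2820) − (1.323)(1990) = 634.3 kg·m²·rpm.
Combined I = 1.158 + 1.323 = 2.481 kg·m².
ω_f = L / I = 634.3 / 2.481 = 255.7 rpm.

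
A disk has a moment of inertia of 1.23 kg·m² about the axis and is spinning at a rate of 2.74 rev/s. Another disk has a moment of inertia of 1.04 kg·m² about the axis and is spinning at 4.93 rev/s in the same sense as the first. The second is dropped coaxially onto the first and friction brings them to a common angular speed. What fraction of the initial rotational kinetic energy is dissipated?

fraction ≈ 0.0783

The coupling torques are internal; angular momentum about the shared axis is conserved.
Taking A's sense as positive: L = (1.230)(2.74) + (1.040)(4.93) = 8.497 kg·m²·rev/s.
Combined I = 1.230 + 1.040 = 2.270 kg·m².
ω_f = L / I = 8.497 / 2.270 = 3.743 rev/s.
KE_i = ½ΣIω² = 681.2 J; KE_f = ½(2.270)(23.52)² = 627.9 J.
Fraction dissipated = (KE_i − KE_f)/KE_i = 0.07831.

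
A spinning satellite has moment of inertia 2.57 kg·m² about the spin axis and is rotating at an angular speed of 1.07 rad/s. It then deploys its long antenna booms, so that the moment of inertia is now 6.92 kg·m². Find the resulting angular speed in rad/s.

Angular momentum about the spin axis is conserved since the torque about it is zero.
ω₂ = I₁ω₁ / I₂ = (2.570)(1.07 rad/s) / (6.920) = 0.3974 rad/s.

ω₂ ≈ 0.397 rad/s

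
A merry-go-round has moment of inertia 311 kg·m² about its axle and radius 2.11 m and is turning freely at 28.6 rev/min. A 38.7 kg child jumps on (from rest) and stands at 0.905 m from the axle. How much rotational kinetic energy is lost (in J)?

energy lost ≈ 129 J

No external torque acts about the axle; L_before = L_after.
Added inertia Σmr² = (38.7)(0.905)² = 31.70 kg·m²; I_f = 311.0 + 31.70 = 342.7 kg·m².
ω_f = I_p ω_i / I_f = (311.0)(28.6) / 342.7 = 25.95 rpm.
KE_i = ½(311.0)(2.995 rad/s)² = 1395 J; KE_f = ½(342.7)(2.718)² = 1266 J.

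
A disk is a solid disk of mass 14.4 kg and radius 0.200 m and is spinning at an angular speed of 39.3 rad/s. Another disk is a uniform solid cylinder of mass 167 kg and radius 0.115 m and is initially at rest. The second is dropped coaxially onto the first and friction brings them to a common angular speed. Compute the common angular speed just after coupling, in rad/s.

No external torque acts about the common axis, so total angular momentum is conserved.
Moments of inertia: I_A = ½(14.4)(0.200)² = 0.2880 kg·m²; I_B = ½(167)(0.115)² = 1.104 kg·m².
Taking A's sense as positive: L = (0.2880)(39.3) = 11.32 kg·m²·rad/s.
Combined I = 0.2880 + 1.104 = 1.392 kg·m².
ω_f = L / I = 11.32 / 1.392 = 8.129 rad/s.

|ω_f| ≈ 8.13 rad/s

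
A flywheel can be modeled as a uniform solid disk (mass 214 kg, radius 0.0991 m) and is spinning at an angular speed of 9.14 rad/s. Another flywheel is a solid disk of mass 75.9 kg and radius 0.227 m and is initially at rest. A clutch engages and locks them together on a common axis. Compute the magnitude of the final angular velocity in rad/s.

|ω_f| ≈ 3.19 rad/s

No external torque acts about the common axis, so total angular momentum is conserved.
Moments of inertia: I_A = ½(214)(0.0991)² = 1.051 kg·m²; I_B = ½(75.9)(0.227)² = 1.956 kg·m².
Taking A's sense as positive: L = (1.051)(9.14) = 9.605 kg·m²·rad/s.
Combined I = 1.051 + 1.956 = 3.006 kg·m².
ω_f = L / I = 9.605 / 3.006 = 3.195 rad/s.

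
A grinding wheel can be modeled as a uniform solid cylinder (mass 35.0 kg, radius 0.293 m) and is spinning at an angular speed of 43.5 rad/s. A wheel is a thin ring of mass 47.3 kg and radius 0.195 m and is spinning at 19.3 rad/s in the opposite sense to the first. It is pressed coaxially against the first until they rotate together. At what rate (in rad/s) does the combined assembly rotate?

No external torque acts about the common axis, so total angular momentum is conserved.
Moments of inertia: I_A = ½(35.0)(0.293)² = 1.502 kg·m²; I_B = (47.3)(0.195)² = 1.799 kg·m².
Taking A's sense as positive: L = (1.502)(43.5) − (1.799)(19.3) = 30.64 kg·m²·rad/s.
Combined I = 1.502 + 1.799 = 3.301 kg·m².
ω_f = L / I = 30.64 / 3.301 = 9.282 rad/s.

|ω_f| ≈ 9.28 rad/s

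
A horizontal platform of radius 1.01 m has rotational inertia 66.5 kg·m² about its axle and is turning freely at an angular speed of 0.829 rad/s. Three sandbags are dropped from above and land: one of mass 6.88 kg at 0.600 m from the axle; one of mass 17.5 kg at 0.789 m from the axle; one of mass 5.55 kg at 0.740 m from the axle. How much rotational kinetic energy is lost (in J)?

energy lost ≈ 4.52 J

The added mass arrives with no angular momentum about the axle, and any external torque about the axle is negligible, so the system's angular momentum is conserved.
Added inertia Σmr² = (6.88)(0.600)² + (17.5)(0.789)² + (5.55)(0.740)² = 16.41 kg·m²; I_f = 66.50 + 16.41 = 82.91 kg·m².
ω_f = I_p ω_i / I_f = (66.50)(0.829) / 82.91 = 0.6649 rad/s.
KE_i = ½(66.50)(0.8290 rad/s)² = 22.85 J; KE_f = ½(82.91)(0.6649)² = 18.33 J.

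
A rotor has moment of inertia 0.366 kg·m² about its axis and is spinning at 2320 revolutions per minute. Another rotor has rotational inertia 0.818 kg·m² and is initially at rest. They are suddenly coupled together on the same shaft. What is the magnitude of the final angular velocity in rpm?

No external torque acts about the common axis, so total angular momentum is conserved.
Taking A's sense as positive: L = (0.3660)(2320) = 849.1 kg·m²·rpm.
Combined I = 0.3660 + 0.8180 = 1.184 kg·m².
ω_f = L / I = 849.1 / 1.184 = 717.2 rpm.

|ω_f| ≈ 717 rpm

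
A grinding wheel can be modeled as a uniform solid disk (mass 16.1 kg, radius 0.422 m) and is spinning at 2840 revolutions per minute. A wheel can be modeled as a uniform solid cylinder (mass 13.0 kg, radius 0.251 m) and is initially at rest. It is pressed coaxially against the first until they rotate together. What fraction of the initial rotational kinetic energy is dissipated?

fraction ≈ 0.222

No external torque acts about the common axis, so total angular momentum is conserved.
Moments of inertia: I_A = ½(16.1)(0.422)² = 1.434 kg·m²; I_B = ½(13.0)(0.251)² = 0.4095 kg·m².
Taking A's sense as positive: L = (1.434)(2840) = 4071 kg·m²·rpm.
Combined I = 1.434 + 0.4095 = 1.843 kg·m².
ω_f = L / I = 4071 / 1.843 = 2209 rpm.
KE_i = ½ΣIω² = 63400 J; KE_f = ½(1.843)(231.3)² = 49310 J.
Fraction dissipated = (KE_i − KE_f)/KE_i = 0.2222.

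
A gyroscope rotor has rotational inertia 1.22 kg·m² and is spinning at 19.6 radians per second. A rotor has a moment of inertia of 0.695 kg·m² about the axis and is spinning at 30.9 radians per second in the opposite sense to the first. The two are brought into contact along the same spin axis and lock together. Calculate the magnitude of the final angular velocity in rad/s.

|ω_f| ≈ 1.27 rad/s

The coupling torques are internal; angular momentum about the shared axis is conserved.
Taking A's sense as positive: L = (1.220)(19.6) − (0.6950)(30.9) = 2.437 kg·m²·rad/s.
Combined I = 1.220 + 0.6950 = 1.915 kg·m².
ω_f = L / I = 2.437 / 1.915 = 1.272 rad/s.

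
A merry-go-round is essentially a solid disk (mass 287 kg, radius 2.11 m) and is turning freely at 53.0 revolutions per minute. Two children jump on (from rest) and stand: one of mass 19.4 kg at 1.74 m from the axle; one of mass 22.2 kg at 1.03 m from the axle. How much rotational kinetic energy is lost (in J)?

energy lost ≈ 1120 J

No external torque acts about the axle; L_before = L_after.
I_p = ½(287)(2.11)² = 638.9 kg·m².
Added inertia Σmr² = (19.4)(1.74)² + (22.2)(1.03)² = 82.29 kg·m²; I_f = 638.9 + 82.29 = 721.2 kg·m².
ω_f = I_p ω_i / I_f = (638.9)(53.0) / 721.2 = 46.95 rpm.
KE_i = ½(638.9)(5.550 rad/s)² = 9840 J; KE_f = ½(721.2)(4.917)² = 8717 J.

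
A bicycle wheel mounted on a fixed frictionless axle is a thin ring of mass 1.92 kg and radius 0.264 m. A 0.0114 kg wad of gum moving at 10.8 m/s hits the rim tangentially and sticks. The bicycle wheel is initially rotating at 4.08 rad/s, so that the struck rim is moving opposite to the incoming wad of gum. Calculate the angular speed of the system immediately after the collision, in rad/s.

|ω_f| ≈ 3.81 rad/s

About the axle the impulsive forces during the collision are internal, so angular momentum about that axis is conserved.
I_p = (1.92)(0.264)² = 0.1338 kg·m². Taking the sense of the wad of gum's angular momentum as positive, L_{wad} = m v R = (0.0114)(10.8)(0.264) = 0.03250 kg·m²/s.
L_i = −I_p ω_p + m v R = −(0.1338)(4.08) + 0.03250 = -0.5135 kg·m²/s.
After sticking, I_f = I_p + m R² = 0.1338 + (0.0114)(0.264)² = 0.1346 kg·m².
ω_f = L_i / I_f = -0.5135 / 0.1346 = -3.814 rad/s.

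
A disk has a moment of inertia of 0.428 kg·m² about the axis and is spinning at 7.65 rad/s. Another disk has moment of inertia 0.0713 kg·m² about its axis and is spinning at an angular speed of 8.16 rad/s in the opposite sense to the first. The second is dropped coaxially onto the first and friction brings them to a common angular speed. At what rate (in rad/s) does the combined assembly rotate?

|ω_f| ≈ 5.39 rad/s

The coupling torques are internal; angular momentum about the shared axis is conserved.
Taking A's sense as positive: L = (0.4280)(7.65) − (0.07130)(8.16) = 2.692 kg·m²·rad/s.
Combined I = 0.4280 + 0.07130 = 0.4993 kg·m².
ω_f = L / I = 2.692 / 0.4993 = 5.392 rad/s.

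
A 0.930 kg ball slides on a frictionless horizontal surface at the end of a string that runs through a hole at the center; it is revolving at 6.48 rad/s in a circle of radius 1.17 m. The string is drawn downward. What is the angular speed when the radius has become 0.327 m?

The constraining force is radial, so m r² ω about the center is conserved.
ω₂ = ω₁ (r₁/r₂)² = (6.48)(1.17/0.327)² = 82.96 rad/s.

ω₂ ≈ 83.0 rad/s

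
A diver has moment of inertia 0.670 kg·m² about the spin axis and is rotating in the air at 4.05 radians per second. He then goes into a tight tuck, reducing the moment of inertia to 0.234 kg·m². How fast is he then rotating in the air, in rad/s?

With no external torque about the axis, L is conserved: I₁ω₁ = I₂ω₂.
ω₂ = I₁ω₁ / I₂ = (0.6700)(4.05 rad/s) / (0.2340) = 11.60 rad/s.

ω₂ ≈ 11.6 rad/s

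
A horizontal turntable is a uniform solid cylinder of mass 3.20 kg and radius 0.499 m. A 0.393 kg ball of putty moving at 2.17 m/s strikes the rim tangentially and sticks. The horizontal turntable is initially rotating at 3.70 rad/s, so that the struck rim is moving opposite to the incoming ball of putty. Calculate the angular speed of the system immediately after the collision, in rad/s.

|ω_f| ≈ 2.11 rad/s

About the axle the impulsive forces during the collision are internal, so angular momentum about that axis is conserved.
I_p = ½(3.20)(0.499)² = 0.3984 kg·m². Taking the sense of the ball of putty's angular momentum as positive, L_{ball} = m v R = (0.393)(2.17)(0.499) = 0.4256 kg·m²/s.
L_i = −I_p ω_p + m v R = −(0.3984)(3.70) + 0.4256 = -1.049 kg·m²/s.
After sticking, I_f = I_p + m R² = 0.3984 + (0.393)(0.499)² = 0.4963 kg·m².
ω_f = L_i / I_f = -1.049 / 0.4963 = -2.113 rad/s.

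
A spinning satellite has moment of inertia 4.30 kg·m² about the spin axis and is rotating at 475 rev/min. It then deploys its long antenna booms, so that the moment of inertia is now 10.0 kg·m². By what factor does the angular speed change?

No external torque acts about the spin axis, so angular momentum is conserved.
ω₂/ω₁ = I₁/I₂ = 4.300 / 10.00 = 0.4300.

ω₂/ω₁ ≈ 0.430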